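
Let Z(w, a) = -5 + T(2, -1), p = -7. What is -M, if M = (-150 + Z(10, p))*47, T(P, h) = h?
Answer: 7332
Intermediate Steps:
Z(w, a) = -6 (Z(w, a) = -5 - 1 = -6)
M = -7332 (M = (-150 - 6)*47 = -156*47 = -7332)
-M = -1*(-7332) = 7332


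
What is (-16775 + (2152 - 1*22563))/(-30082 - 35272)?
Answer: 18593/32677 ≈ 0.56899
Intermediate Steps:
(-16775 + (2152 - 1*22563))/(-30082 - 35272) = (-16775 + (2152 - 22563))/(-65354) = (-16775 - 20411)*(-1/65354) = -37186*(-1/65354) = 18593/32677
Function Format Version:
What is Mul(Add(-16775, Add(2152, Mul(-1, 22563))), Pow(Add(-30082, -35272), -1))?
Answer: Rational(18593, 32677) ≈ 0.56899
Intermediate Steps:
Mul(Add(-16775, Add(2152, Mul(-1, 22563))), Pow(Add(-30082, -35272), -1)) = Mul(Add(-16775, Add(2152, -22563)), Pow(-65354, -1)) = Mul(Add(-16775, -20411), Rational(-1, 65354)) = Mul(-37186, Rational(-1, 65354)) = Rational(18593, 32677)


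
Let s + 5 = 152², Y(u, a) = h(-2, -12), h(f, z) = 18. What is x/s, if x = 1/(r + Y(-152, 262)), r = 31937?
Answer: 1/738128545 ≈ 1.3548e-9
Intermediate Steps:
Y(u, a) = 18
s = 23099 (s = -5 + 152² = -5 + 23104 = 23099)
x = 1/31955 (x = 1/(31937 + 18) = 1/31955 ≈ 3.1294e-5)
x/s = (1/31955)/23099 = (1/31955)*(1/23099) = 1/738128545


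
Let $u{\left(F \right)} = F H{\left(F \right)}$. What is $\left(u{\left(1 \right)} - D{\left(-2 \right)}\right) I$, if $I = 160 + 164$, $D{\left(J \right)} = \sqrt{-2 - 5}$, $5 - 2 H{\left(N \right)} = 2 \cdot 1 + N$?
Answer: $324 - 324 i \sqrt{7} \approx 324.0 - 857.22 i$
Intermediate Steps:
$H{\left(N \right)} = \frac{3}{2} - \frac{N}{2}$ ($H{\left(N \right)} = \frac{5}{2} - \frac{2 \cdot 1 + N}{2} = \frac{5}{2} - \frac{2 + N}{2} = \frac{5}{2} - \left(1 + \frac{N}{2}\right) = \frac{3}{2} - \frac{N}{2}$)
$D{\left(J \right)} = i \sqrt{7}$ ($D{\left(J \right)} = \sqrt{-7} = i \sqrt{7}$)
$u{\left(F \right)} = F \left(\frac{3}{2} - \frac{F}{2}\right)$
$I = 324$
$\left(u{\left(1 \right)} - D{\left(-2 \right)}\right) I = \left(\frac{1}{2} \cdot 1 \left(3 - 1\right) - i \sqrt{7}\right) 324 = \left(\frac{1}{2} \cdot 1 \cdot 2 - i \sqrt{7}\right) 324 = \left(1 - i \sqrt{7}\right) 324 = 324 - 324 i \sqrt{7}$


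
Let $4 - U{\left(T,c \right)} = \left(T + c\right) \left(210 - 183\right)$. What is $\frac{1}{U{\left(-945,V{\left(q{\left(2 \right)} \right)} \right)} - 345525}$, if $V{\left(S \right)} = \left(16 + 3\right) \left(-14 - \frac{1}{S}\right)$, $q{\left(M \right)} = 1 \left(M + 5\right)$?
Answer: $- \frac{7}{2189255} \approx -3.1974 \cdot 10^{-6}$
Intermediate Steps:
$q{\left(M \right)} = 5 + M$ ($q{\left(M \right)} = 1 \left(5 + M\right) = 5 + M$)
$V{\left(S \right)} = -266 - \frac{19}{S}$ ($V{\left(S \right)} = 19 \left(-14 - \frac{1}{S}\right) = -266 - \frac{19}{S}$)
$U{\left(T,c \right)} = 4 - 27 T - 27 c$ ($U{\left(T,c \right)} = 4 - \left(T + c\right) \left(210 - 183\right) = 4 - \left(T + c\right) 27 = 4 - \left(27 T + 27 c\right) = 4 - 27 T - 27 c$)
$\frac{1}{U{\left(-945,V{\left(q{\left(2 \right)} \right)} \right)} - 345525} = \frac{1}{\left(4 - -25515 - 27 \left(-266 - \frac{19}{5 + 2}\right)\right) - 345525} = \frac{1}{\left(4 + 25515 - 27 \left(-266 - \frac{19}{7}\right)\right) - 345525} = \frac{1}{\left(4 + 25515 - - \frac{50787}{7}\right) - 345525} = \frac{1}{\left(4 + 25515 + \frac{50787}{7}\right) - 345525} = \frac{1}{\frac{229420}{7} - 345525} = \frac{1}{- \frac{2189255}{7}} = - \frac{7}{2189255}$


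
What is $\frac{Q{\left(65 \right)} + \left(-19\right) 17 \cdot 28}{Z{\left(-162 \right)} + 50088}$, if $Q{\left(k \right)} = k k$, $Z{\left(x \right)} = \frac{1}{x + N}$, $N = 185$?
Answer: $- \frac{110837}{1152025} \approx -0.096211$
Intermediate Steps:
$Z{\left(x \right)} = \frac{1}{185 + x}$ ($Z{\left(x \right)} = \frac{1}{x + 185} = \frac{1}{185 + x}$)
$Q{\left(k \right)} = k^{2}$
$\frac{Q{\left(65 \right)} + \left(-19\right) 17 \cdot 28}{Z{\left(-162 \right)} + 50088} = \frac{65^{2} + \left(-19\right) 17 \cdot 28}{\frac{1}{185 - 162} + 50088} = \frac{4225 - 9044}{\frac{1}{23} + 50088} = - \frac{4819}{\frac{1152025}{23}} = \left(-4819\right) \frac{23}{1152025} = - \frac{110837}{1152025}$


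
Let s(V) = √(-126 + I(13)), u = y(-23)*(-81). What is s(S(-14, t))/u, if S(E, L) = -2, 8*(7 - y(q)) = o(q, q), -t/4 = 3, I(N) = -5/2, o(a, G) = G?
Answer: -4*I*√514/6399 ≈ -0.014172*I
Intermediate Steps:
I(N) = -5/2 (I(N) = -5*½ = -5/2)
t = -12 (t = -4*3 = -12)
y(q) = 7 - q/8
u = -6399/8 (u = (7 - ⅛*(-23))*(-81) = (7 + 23/8)*(-81) = (79/8)*(-81) = -6399/8 ≈ -799.88)
s(V) = I*√514/2 (s(V) = √(-126 - 5/2) = √(-257/2) = I*√514/2)
s(S(-14, t))/u = (I*√514/2)/(-6399/8) = (I*√514/2)*(-8/6399) = -4*I*√514/6399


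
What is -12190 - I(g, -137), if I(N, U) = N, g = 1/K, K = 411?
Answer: -5010091/411 ≈ -12190.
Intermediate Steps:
g = 1/411 ≈ 0.0024331
-12190 - I(g, -137) = -12190 - 1*1/411 = -12190 - 1/411 = -5010091/411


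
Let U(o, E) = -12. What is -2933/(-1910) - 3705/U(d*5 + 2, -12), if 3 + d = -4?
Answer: 1185291/3820 ≈ 310.29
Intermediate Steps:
d = -7 (d = -3 - 4 = -7)
-2933/(-1910) - 3705/U(d*5 + 2, -12) = -2933/(-1910) - 3705/(-12) = -2933*(-1/1910) - 3705*(-1/12) = 2933/1910 + 1235/4 = 1185291/3820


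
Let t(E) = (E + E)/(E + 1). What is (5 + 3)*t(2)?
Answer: 32/3 ≈ 10.667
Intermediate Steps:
t(E) = 2*E/(1 + E) (t(E) = (2*E)/(1 + E) = 2*E/(1 + E))
(5 + 3)*t(2) = (5 + 3)*(2*2/(1 + 2)) = 8*(2*2/3) = 8*(2*2*(1/3)) = 8*(4/3) = 32/3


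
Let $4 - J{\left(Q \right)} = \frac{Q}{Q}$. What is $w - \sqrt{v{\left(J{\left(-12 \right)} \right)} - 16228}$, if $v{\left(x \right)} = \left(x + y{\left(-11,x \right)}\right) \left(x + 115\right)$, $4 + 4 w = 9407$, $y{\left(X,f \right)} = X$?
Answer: $\frac{9403}{4} - 18 i \sqrt{53} \approx 2350.8 - 131.04 i$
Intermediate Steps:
$J{\left(Q \right)} = 3$ ($J{\left(Q \right)} = 4 - \frac{Q}{Q} = 4 - 1 = 3$)
$w = \frac{9403}{4}$ ($w = -1 + \frac{1}{4} \cdot 9407 = -1 + \frac{9407}{4} = \frac{9403}{4} \approx 2350.8$)
$v{\left(x \right)} = \left(-11 + x\right) \left(115 + x\right)$ ($v{\left(x \right)} = \left(x - 11\right) \left(x + 115\right) = \left(-11 + x\right) \left(115 + x\right)$)
$w - \sqrt{v{\left(J{\left(-12 \right)} \right)} - 16228} = \frac{9403}{4} - \sqrt{\left(-1265 + 3^{2} + 104 \cdot 3\right) - 16228} = \frac{9403}{4} - \sqrt{\left(-1265 + 9 + 312\right) - 16228} = \frac{9403}{4} - \sqrt{-944 - 16228} = \frac{9403}{4} - \sqrt{-17172} = \frac{9403}{4} - 18 i \sqrt{53}$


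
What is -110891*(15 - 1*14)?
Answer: -110891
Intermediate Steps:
-110891*(15 - 1*14) = -110891*(15 - 14) = -110891*1 = -110891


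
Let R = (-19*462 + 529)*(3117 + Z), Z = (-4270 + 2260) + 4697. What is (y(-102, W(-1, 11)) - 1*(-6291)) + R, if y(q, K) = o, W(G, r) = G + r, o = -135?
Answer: -47871040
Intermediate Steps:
y(q, K) = -135
Z = 2687 (Z = -2010 + 4697 = 2687)
R = -47877196 (R = (-19*462 + 529)*(3117 + 2687) = (-8778 + 529)*5804 = -8249*5804 = -47877196)
(y(-102, W(-1, 11)) - 1*(-6291)) + R = (-135 - 1*(-6291)) - 47877196 = (-135 + 6291) - 47877196 = 6156 - 47877196 = -47871040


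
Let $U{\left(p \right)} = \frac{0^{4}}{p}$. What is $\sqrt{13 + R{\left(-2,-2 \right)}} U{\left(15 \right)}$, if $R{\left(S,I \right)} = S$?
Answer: $0$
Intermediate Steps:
$U{\left(p \right)} = 0$ ($U{\left(p \right)} = \frac{0}{p} = 0$)
$\sqrt{13 + R{\left(-2,-2 \right)}} U{\left(15 \right)} = \sqrt{13 - 2} \cdot 0 = \sqrt{11} \cdot 0 = 0$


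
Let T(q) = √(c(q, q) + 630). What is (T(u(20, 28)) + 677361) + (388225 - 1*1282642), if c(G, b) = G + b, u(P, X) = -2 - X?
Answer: -217056 + √570 ≈ -2.1703e+5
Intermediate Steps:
T(q) = √(630 + 2*q) (T(q) = √((q + q) + 630) = √(2*q + 630) = √(630 + 2*q))
(T(u(20, 28)) + 677361) + (388225 - 1*1282642) = (√(630 + 2*(-2 - 1*28)) + 677361) + (388225 - 1*1282642) = (√(630 + 2*(-2 - 28)) + 677361) + (388225 - 1282642) = (√(630 + 2*(-30)) + 677361) - 894417 = (√(630 - 60) + 677361) - 894417 = (√570 + 677361) - 894417 = (677361 + √570) - 894417 = -217056 + √570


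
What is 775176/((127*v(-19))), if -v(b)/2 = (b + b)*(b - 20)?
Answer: -64598/31369 ≈ -2.0593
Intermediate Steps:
v(b) = -4*b*(-20 + b) (v(b) = -2*(b + b)*(b - 20) = -2*2*b*(-20 + b) = -4*b*(-20 + b))
775176/((127*v(-19))) = 775176/((127*(4*(-19)*(20 - 1*(-19))))) = 775176/((127*(4*(-19)*(20 + 19)))) = 775176/((127*(4*(-19)*39))) = 775176/((127*(-2964))) = 775176/(-376428) = 775176*(-1/376428) = -64598/31369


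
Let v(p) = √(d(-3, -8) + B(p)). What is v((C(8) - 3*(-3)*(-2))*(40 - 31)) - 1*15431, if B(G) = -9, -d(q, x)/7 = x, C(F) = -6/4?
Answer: -15431 + √47 ≈ -15424.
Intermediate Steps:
C(F) = -3/2 (C(F) = -6*¼ = -3/2)
d(q, x) = -7*x
v(p) = √47 (v(p) = √(-7*(-8) - 9) = √(56 - 9) = √47)
v((C(8) - 3*(-3)*(-2))*(40 - 31)) - 1*15431 = √47 - 1*15431 = √47 - 15431 = -15431 + √47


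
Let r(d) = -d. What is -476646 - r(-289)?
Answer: -476935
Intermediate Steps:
-476646 - r(-289) = -476646 - (-1)*(-289) = -476646 - 1*289 = -476646 - 289 = -476935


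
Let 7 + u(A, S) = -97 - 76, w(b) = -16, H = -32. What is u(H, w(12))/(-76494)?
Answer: 30/12749 ≈ 0.0023531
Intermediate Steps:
u(A, S) = -180 (u(A, S) = -7 + (-97 - 76) = -7 - 173 = -180)
u(H, w(12))/(-76494) = -180/(-76494) = -180*(-1/76494) = 30/12749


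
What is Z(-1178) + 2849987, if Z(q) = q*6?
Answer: 2842919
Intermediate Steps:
Z(q) = 6*q
Z(-1178) + 2849987 = 6*(-1178) + 2849987 = -7068 + 2849987 = 2842919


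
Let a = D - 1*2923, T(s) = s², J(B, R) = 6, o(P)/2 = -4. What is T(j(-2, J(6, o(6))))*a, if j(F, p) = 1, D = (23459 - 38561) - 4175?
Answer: -22200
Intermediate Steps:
D = -19277 (D = -15102 - 4175 = -19277)
o(P) = -8 (o(P) = 2*(-4) = -8)
a = -22200 (a = -19277 - 1*2923 = -19277 - 2923 = -22200)
T(j(-2, J(6, o(6))))*a = 1²*(-22200) = 1*(-22200) = -22200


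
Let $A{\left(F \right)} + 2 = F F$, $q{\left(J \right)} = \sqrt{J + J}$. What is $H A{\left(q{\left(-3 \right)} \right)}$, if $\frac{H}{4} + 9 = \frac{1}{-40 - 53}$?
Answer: $\frac{26816}{93} \approx 288.34$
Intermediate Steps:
$q{\left(J \right)} = \sqrt{2} \sqrt{J}$ ($q{\left(J \right)} = \sqrt{2 J} = \sqrt{2} \sqrt{J}$)
$H = - \frac{3352}{93}$ ($H = -36 + \frac{4}{-40 - 53} = -36 + \frac{4}{-93} = -36 + 4 \left(- \frac{1}{93}\right) = -36 - \frac{4}{93} = - \frac{3352}{93} \approx -36.043$)
$A{\left(F \right)} = -2 + F^{2}$ ($A{\left(F \right)} = -2 + F F = -2 + F^{2}$)
$H A{\left(q{\left(-3 \right)} \right)} = - \frac{3352 \left(-2 + \left(\sqrt{2} \sqrt{-3}\right)^{2}\right)}{93} = - \frac{3352 \left(-2 + \left(\sqrt{2} i \sqrt{3}\right)^{2}\right)}{93} = - \frac{3352 \left(-2 + \left(i \sqrt{6}\right)^{2}\right)}{93} = - \frac{3352 \left(-2 - 6\right)}{93} = \left(- \frac{3352}{93}\right) \left(-8\right) = \frac{26816}{93}$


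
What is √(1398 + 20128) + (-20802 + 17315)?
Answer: -3487 + √21526 ≈ -3340.3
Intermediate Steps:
√(1398 + 20128) + (-20802 + 17315) = √21526 - 3487 = -3487 + √21526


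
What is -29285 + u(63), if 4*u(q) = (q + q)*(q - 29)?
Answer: -28214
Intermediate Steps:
u(q) = q*(-29 + q)/2 (u(q) = ((q + q)*(q - 29))/4 = ((2*q)*(-29 + q))/4 = (2*q*(-29 + q))/4 = q*(-29 + q)/2)
-29285 + u(63) = -29285 + (1/2)*63*(-29 + 63) = -29285 + (1/2)*63*34 = -29285 + 1071 = -28214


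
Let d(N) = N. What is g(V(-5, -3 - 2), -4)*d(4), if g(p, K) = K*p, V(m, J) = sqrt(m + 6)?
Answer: -16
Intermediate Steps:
V(m, J) = sqrt(6 + m)
g(V(-5, -3 - 2), -4)*d(4) = -4*sqrt(6 - 5)*4 = -4*sqrt(1)*4 = -4*1*4 = -4*4 = -16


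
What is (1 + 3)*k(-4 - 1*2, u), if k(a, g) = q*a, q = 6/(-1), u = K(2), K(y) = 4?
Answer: 144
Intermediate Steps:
u = 4
q = -6 (q = 6*(-1) = -6)
k(a, g) = -6*a
(1 + 3)*k(-4 - 1*2, u) = (1 + 3)*(-6*(-4 - 1*2)) = 4*(-6*(-4 - 2)) = 4*(-6*(-6)) = 4*36 = 144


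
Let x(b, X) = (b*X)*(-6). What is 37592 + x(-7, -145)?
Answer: 31502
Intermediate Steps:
x(b, X) = -6*X*b (x(b, X) = (X*b)*(-6) = -6*X*b)
37592 + x(-7, -145) = 37592 - 6*(-145)*(-7) = 37592 - 6090 = 31502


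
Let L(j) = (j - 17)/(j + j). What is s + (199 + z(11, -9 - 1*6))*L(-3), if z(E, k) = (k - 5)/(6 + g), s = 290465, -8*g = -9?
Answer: 49781345/171 ≈ 2.9112e+5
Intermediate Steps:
g = 9/8 (g = -⅛*(-9) = 9/8 ≈ 1.1250)
z(E, k) = -40/57 + 8*k/57 (z(E, k) = (k - 5)/(6 + 9/8) = (-5 + k)/(57/8) = (-5 + k)*(8/57) = -40/57 + 8*k/57)
L(j) = (-17 + j)/(2*j) (L(j) = (-17 + j)/((2*j)) = (-17 + j)*(1/(2*j)) = (-17 + j)/(2*j))
s + (199 + z(11, -9 - 1*6))*L(-3) = 290465 + (199 + (-40/57 + 8*(-9 - 1*6)/57))*((½)*(-17 - 3)/(-3)) = 290465 + (199 + (-40/57 + 8*(-9 - 6)/57))*((½)*(-⅓)*(-20)) = 290465 + (199 + (-40/57 + (8/57)*(-15)))*(10/3) = 290465 + (199 + (-40/57 - 40/19))*(10/3) = 290465 + (199 - 160/57)*(10/3) = 290465 + (11183/57)*(10/3) = 290465 + 111830/171 = 49781345/171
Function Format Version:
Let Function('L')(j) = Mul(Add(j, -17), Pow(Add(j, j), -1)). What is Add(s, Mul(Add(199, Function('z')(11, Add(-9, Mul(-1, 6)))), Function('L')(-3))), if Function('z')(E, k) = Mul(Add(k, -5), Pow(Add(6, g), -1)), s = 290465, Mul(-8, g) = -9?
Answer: Rational(49781345, 171) ≈ 2.9112e+5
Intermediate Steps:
g = Rational(9, 8) (g = Mul(Rational(-1, 8), -9) = Rational(9, 8) ≈ 1.1250)
Function('z')(E, k) = Add(Rational(-40, 57), Mul(Rational(8, 57), k)) (Function('z')(E, k) = Mul(Add(k, -5), Pow(Add(6, Rational(9, 8)), -1)) = Mul(Add(-5, k), Pow(Rational(57, 8), -1)) = Mul(Add(-5, k), Rational(8, 57)) = Add(Rational(-40, 57), Mul(Rational(8, 57), k)))
Function('L')(j) = Mul(Rational(1, 2), Pow(j, -1), Add(-17, j)) (Function('L')(j) = Mul(Add(-17, j), Pow(Mul(2, j), -1)) = Mul(Add(-17, j), Mul(Rational(1, 2), Pow(j, -1))) = Mul(Rational(1, 2), Pow(j, -1), Add(-17, j)))
Add(s, Mul(Add(199, Function('z')(11, Add(-9, Mul(-1, 6)))), Function('L')(-3))) = Add(290465, Mul(Add(199, Add(Rational(-40, 57), Mul(Rational(8, 57), Add(-9, Mul(-1, 6))))), Mul(Rational(1, 2), Pow(-3, -1), Add(-17, -3)))) = Add(290465, Mul(Add(199, Add(Rational(-40, 57), Mul(Rational(8, 57), Add(-9, -6)))), Mul(Rational(1, 2), Rational(-1, 3), -20))) = Add(290465, Mul(Add(199, Add(Rational(-40, 57), Mul(Rational(8, 57), -15))), Rational(10, 3))) = Add(290465, Mul(Add(199, Add(Rational(-40, 57), Rational(-40, 19))), Rational(10, 3))) = Add(290465, Mul(Add(199, Rational(-160, 57)), Rational(10, 3))) = Add(290465, Mul(Rational(11183, 57), Rational(10, 3))) = Add(290465, Rational(111830, 171)) = Rational(49781345, 171)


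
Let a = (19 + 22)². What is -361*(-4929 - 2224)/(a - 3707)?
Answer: -2582233/2026 ≈ -1274.5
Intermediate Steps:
a = 1681 (a = 41² = 1681)
-361*(-4929 - 2224)/(a - 3707) = -361*(-4929 - 2224)/(1681 - 3707) = -361/((-2026/(-7153))) = -361/((-2026*(-1/7153))) = -361/2026/7153 = -361*7153/2026 = -2582233/2026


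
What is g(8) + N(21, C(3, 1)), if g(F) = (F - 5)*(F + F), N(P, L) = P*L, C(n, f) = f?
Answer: 69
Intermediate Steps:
N(P, L) = L*P
g(F) = 2*F*(-5 + F) (g(F) = (-5 + F)*(2*F) = 2*F*(-5 + F))
g(8) + N(21, C(3, 1)) = 2*8*(-5 + 8) + 1*21 = 2*8*3 + 21 = 48 + 21 = 69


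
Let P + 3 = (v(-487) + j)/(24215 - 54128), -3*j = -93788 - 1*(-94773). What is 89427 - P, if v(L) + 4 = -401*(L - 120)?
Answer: 8026087994/89739 ≈ 89438.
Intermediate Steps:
j = -985/3 (j = -(-93788 - 1*(-94773))/3 = -(-93788 + 94773)/3 = -1/3*985 = -985/3 ≈ -328.33)
v(L) = 48116 - 401*L (v(L) = -4 - 401*(L - 120) = -4 - 401*(-120 + L) = -4 + (48120 - 401*L) = 48116 - 401*L)
P = -998441/89739 (P = -3 + ((48116 - 401*(-487)) - 985/3)/(24215 - 54128) = -3 + ((48116 + 195287) - 985/3)/(-29913) = -3 + (243403 - 985/3)*(-1/29913) = -3 + (729224/3)*(-1/29913) = -3 - 729224/89739 = -998441/89739 ≈ -11.126)
89427 - P = 89427 - 1*(-998441/89739) = 89427 + 998441/89739 = 8026087994/89739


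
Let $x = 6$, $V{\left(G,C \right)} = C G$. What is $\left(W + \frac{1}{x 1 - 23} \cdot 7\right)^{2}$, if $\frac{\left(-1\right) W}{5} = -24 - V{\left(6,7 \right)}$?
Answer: $\frac{31393609}{289} \approx 1.0863 \cdot 10^{5}$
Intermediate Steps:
$W = 330$ ($W = - 5 \left(-24 - 7 \cdot 6\right) = - 5 \left(-24 - 42\right) = \left(-5\right) \left(-66\right) = 330$)
$\left(W + \frac{1}{x 1 - 23} \cdot 7\right)^{2} = \left(330 + \frac{1}{6 \cdot 1 - 23} \cdot 7\right)^{2} = \left(330 + \frac{1}{6 - 23} \cdot 7\right)^{2} = \left(330 + \frac{1}{-17} \cdot 7\right)^{2} = \left(330 - \frac{7}{17}\right)^{2} = \left(\frac{5603}{17}\right)^{2} = \frac{31393609}{289}$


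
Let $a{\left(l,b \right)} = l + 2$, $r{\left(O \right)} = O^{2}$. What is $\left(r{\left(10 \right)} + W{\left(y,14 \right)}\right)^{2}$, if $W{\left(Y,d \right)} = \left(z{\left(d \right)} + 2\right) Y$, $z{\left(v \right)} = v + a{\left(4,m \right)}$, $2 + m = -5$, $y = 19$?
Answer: $268324$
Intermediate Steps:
$m = -7$ ($m = -2 - 5 = -7$)
$a{\left(l,b \right)} = 2 + l$
$z{\left(v \right)} = 6 + v$ ($z{\left(v \right)} = v + \left(2 + 4\right) = v + 6 = 6 + v$)
$W{\left(Y,d \right)} = Y \left(8 + d\right)$ ($W{\left(Y,d \right)} = \left(\left(6 + d\right) + 2\right) Y = \left(8 + d\right) Y = Y \left(8 + d\right)$)
$\left(r{\left(10 \right)} + W{\left(y,14 \right)}\right)^{2} = \left(10^{2} + 19 \left(8 + 14\right)\right)^{2} = \left(100 + 19 \cdot 22\right)^{2} = \left(100 + 418\right)^{2} = 518^{2} = 268324$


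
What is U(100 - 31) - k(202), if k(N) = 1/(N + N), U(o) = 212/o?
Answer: 85579/27876 ≈ 3.0700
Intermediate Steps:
k(N) = 1/(2*N)
U(100 - 31) - k(202) = 212/(100 - 31) - 1/(2*202) = 212/69 - 1/(2*202) = 212*(1/69) - 1*1/404 = 212/69 - 1/404 = 85579/27876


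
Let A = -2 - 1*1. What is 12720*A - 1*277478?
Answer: -315638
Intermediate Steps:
A = -3 (A = -2 - 1 = -3)
12720*A - 1*277478 = 12720*(-3) - 1*277478 = -38160 - 277478 = -315638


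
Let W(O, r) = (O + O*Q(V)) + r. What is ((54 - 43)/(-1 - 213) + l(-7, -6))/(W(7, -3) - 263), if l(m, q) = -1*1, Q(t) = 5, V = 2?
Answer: 225/47936 ≈ 0.0046938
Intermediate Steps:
W(O, r) = r + 6*O (W(O, r) = (O + O*5) + r = (O + 5*O) + r = 6*O + r = r + 6*O)
l(m, q) = -1
((54 - 43)/(-1 - 213) + l(-7, -6))/(W(7, -3) - 263) = ((54 - 43)/(-1 - 213) - 1)/((-3 + 6*7) - 263) = (11/(-214) - 1)/((-3 + 42) - 263) = (11*(-1/214) - 1)/(39 - 263) = (-11/214 - 1)/(-224) = -225/214*(-1/224) = 225/47936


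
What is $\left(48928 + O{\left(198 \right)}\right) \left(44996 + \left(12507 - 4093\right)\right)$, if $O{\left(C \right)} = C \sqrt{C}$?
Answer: $2613244480 + 31725540 \sqrt{22} \approx 2.7621 \cdot 10^{9}$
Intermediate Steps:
$O{\left(C \right)} = C^{\frac{3}{2}}$
$\left(48928 + O{\left(198 \right)}\right) \left(44996 + \left(12507 - 4093\right)\right) = \left(48928 + 198^{\frac{3}{2}}\right) \left(44996 + \left(12507 - 4093\right)\right) = \left(48928 + 594 \sqrt{22}\right) \left(44996 + 8414\right) = \left(48928 + 594 \sqrt{22}\right) 53410 = 2613244480 + 31725540 \sqrt{22}$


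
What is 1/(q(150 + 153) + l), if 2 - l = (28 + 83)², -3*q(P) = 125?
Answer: -3/37082 ≈ -8.0902e-5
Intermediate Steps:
q(P) = -125/3 (q(P) = -⅓*125 = -125/3)
l = -12319 (l = 2 - (28 + 83)² = 2 - 1*111² = 2 - 1*12321 = 2 - 12321 = -12319)
1/(q(150 + 153) + l) = 1/(-125/3 - 12319) = 1/(-37082/3) = -3/37082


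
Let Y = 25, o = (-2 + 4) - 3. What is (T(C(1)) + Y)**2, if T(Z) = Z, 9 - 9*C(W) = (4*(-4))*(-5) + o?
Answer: 24025/81 ≈ 296.60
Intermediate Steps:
o = -1 (o = 2 - 3 = -1)
C(W) = -70/9 (C(W) = 1 - ((4*(-4))*(-5) - 1)/9 = 1 - (-16*(-5) - 1)/9 = 1 - (80 - 1)/9 = 1 - 1/9*79 = 1 - 79/9 = -70/9)
(T(C(1)) + Y)**2 = (-70/9 + 25)**2 = (155/9)**2 = 24025/81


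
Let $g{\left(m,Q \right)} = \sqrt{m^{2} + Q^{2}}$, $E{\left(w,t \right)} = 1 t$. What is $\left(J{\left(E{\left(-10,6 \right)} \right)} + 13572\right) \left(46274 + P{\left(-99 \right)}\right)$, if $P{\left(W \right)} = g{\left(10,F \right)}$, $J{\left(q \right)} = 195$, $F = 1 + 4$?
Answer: $637054158 + 68835 \sqrt{5} \approx 6.3721 \cdot 10^{8}$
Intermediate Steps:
$F = 5$
$E{\left(w,t \right)} = t$
$g{\left(m,Q \right)} = \sqrt{Q^{2} + m^{2}}$
$P{\left(W \right)} = 5 \sqrt{5}$ ($P{\left(W \right)} = \sqrt{5^{2} + 10^{2}} = \sqrt{25 + 100} = \sqrt{125} = 5 \sqrt{5}$)
$\left(J{\left(E{\left(-10,6 \right)} \right)} + 13572\right) \left(46274 + P{\left(-99 \right)}\right) = \left(195 + 13572\right) \left(46274 + 5 \sqrt{5}\right) = 13767 \left(46274 + 5 \sqrt{5}\right) = 637054158 + 68835 \sqrt{5}$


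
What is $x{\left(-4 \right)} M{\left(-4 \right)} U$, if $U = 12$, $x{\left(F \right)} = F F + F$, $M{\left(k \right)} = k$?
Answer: $-576$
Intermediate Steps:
$x{\left(F \right)} = F + F^{2}$ ($x{\left(F \right)} = F^{2} + F = F + F^{2}$)
$x{\left(-4 \right)} M{\left(-4 \right)} U = - 4 \left(1 - 4\right) \left(-4\right) 12 = \left(-4\right) \left(-3\right) \left(-4\right) 12 = 12 \left(-4\right) 12 = \left(-48\right) 12 = -576$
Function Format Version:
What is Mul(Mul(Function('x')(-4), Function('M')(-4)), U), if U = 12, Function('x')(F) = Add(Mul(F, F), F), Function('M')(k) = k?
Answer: -576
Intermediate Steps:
Function('x')(F) = Add(F, Pow(F, 2)) (Function('x')(F) = Add(Pow(F, 2), F) = Add(F, Pow(F, 2)))
Mul(Mul(Function('x')(-4), Function('M')(-4)), U) = Mul(Mul(Mul(-4, Add(1, -4)), -4), 12) = Mul(Mul(Mul(-4, -3), -4), 12) = Mul(Mul(12, -4), 12) = Mul(-48, 12) = -576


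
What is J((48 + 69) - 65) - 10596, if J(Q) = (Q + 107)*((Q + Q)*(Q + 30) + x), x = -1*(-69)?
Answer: 1356327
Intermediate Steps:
x = 69
J(Q) = (69 + 2*Q*(30 + Q))*(107 + Q) (J(Q) = (Q + 107)*((Q + Q)*(Q + 30) + 69) = (107 + Q)*((2*Q)*(30 + Q) + 69) = (107 + Q)*(2*Q*(30 + Q) + 69) = (107 + Q)*(69 + 2*Q*(30 + Q)) = (69 + 2*Q*(30 + Q))*(107 + Q))
J((48 + 69) - 65) - 10596 = (7383 + 2*((48 + 69) - 65)³ + 274*((48 + 69) - 65)² + 6489*((48 + 69) - 65)) - 10596 = (7383 + 2*(117 - 65)³ + 274*(117 - 65)² + 6489*(117 - 65)) - 10596 = (7383 + 2*52³ + 274*52² + 6489*52) - 10596 = (7383 + 2*140608 + 274*2704 + 337428) - 10596 = (7383 + 281216 + 740896 + 337428) - 10596 = 1366923 - 10596 = 1356327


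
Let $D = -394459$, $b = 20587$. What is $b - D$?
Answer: $415046$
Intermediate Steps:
$b - D = 20587 - -394459 = 20587 + 394459 = 415046$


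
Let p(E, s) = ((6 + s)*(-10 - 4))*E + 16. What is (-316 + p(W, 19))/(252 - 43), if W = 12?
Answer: -4500/209 ≈ -21.531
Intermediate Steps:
p(E, s) = 16 + E*(-84 - 14*s) (p(E, s) = ((6 + s)*(-14))*E + 16 = (-84 - 14*s)*E + 16 = E*(-84 - 14*s) + 16 = 16 + E*(-84 - 14*s))
(-316 + p(W, 19))/(252 - 43) = (-316 + (16 - 84*12 - 14*12*19))/(252 - 43) = (-316 + (16 - 1008 - 3192))/209 = (-316 - 4184)*(1/209) = -4500*1/209 = -4500/209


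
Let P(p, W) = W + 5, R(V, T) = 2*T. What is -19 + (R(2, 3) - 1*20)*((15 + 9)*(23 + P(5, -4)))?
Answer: -8083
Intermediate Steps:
P(p, W) = 5 + W
-19 + (R(2, 3) - 1*20)*((15 + 9)*(23 + P(5, -4))) = -19 + (2*3 - 1*20)*((15 + 9)*(23 + (5 - 4))) = -19 + (6 - 20)*(24*(23 + 1)) = -19 - 336*24 = -19 - 14*576 = -19 - 8064 = -8083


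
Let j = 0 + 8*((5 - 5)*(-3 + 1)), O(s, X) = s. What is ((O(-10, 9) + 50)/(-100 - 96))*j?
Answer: 0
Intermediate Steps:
j = 0 (j = 0 + 8*(0*(-2)) = 0 + 8*0 = 0 + 0 = 0)
((O(-10, 9) + 50)/(-100 - 96))*j = ((-10 + 50)/(-100 - 96))*0 = (40/(-196))*0 = (40*(-1/196))*0 = -10/49*0 = 0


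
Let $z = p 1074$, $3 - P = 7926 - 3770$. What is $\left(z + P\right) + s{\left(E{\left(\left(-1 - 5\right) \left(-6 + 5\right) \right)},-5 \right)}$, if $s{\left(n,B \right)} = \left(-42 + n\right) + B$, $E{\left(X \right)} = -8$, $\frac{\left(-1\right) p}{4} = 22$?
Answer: $-98720$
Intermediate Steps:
$P = -4153$ ($P = 3 - \left(7926 - 3770\right) = 3 - 4156 = -4153$)
$p = -88$ ($p = \left(-4\right) 22 = -88$)
$z = -94512$ ($z = \left(-88\right) 1074 = -94512$)
$s{\left(n,B \right)} = -42 + B + n$
$\left(z + P\right) + s{\left(E{\left(\left(-1 - 5\right) \left(-6 + 5\right) \right)},-5 \right)} = \left(-94512 - 4153\right) - 55 = -98665 - 55 = -98720$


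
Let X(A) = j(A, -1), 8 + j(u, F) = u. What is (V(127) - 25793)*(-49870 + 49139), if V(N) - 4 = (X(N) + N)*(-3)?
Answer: 19391237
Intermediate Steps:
j(u, F) = -8 + u
X(A) = -8 + A
V(N) = 28 - 6*N (V(N) = 4 + ((-8 + N) + N)*(-3) = 4 + (-8 + 2*N)*(-3) = 4 + (24 - 6*N) = 28 - 6*N)
(V(127) - 25793)*(-49870 + 49139) = ((28 - 6*127) - 25793)*(-49870 + 49139) = ((28 - 762) - 25793)*(-731) = (-734 - 25793)*(-731) = -26527*(-731) = 19391237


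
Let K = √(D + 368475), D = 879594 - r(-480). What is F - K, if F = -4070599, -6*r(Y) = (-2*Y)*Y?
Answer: -4070599 - 3*√130141 ≈ -4.0717e+6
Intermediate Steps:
r(Y) = Y²/3 (r(Y) = -(-2*Y)*Y/6 = -(-1)*Y²/3 = Y²/3)
D = 802794 (D = 879594 - (-480)²/3 = 879594 - 230400/3 = 879594 - 1*76800 = 879594 - 76800 = 802794)
K = 3*√130141 (K = √(802794 + 368475) = √1171269 = 3*√130141 ≈ 1082.3)
F - K = -4070599 - 3*√130141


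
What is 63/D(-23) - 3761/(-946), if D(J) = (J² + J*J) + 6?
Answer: 290093/71896 ≈ 4.0349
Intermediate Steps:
D(J) = 6 + 2*J² (D(J) = (J² + J²) + 6 = 2*J² + 6 = 6 + 2*J²)
63/D(-23) - 3761/(-946) = 63/(6 + 2*(-23)²) - 3761/(-946) = 63/(6 + 2*529) - 3761*(-1/946) = 63/(6 + 1058) + 3761/946 = 63/1064 + 3761/946 = 63*(1/1064) + 3761/946 = 9/152 + 3761/946 = 290093/71896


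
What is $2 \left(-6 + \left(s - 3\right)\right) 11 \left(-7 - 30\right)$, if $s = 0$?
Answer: $7326$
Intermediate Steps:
$2 \left(-6 + \left(s - 3\right)\right) 11 \left(-7 - 30\right) = 2 \left(-6 + \left(0 - 3\right)\right) 11 \left(-7 - 30\right) = 2 \left(-6 + \left(0 - 3\right)\right) 11 \left(-37\right) = 2 \left(-6 - 3\right) \left(-407\right) = 2 \left(-9\right) \left(-407\right) = \left(-18\right) \left(-407\right) = 7326$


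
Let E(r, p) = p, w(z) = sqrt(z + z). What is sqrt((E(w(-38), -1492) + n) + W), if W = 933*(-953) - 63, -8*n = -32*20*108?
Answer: 4*I*sqrt(55129) ≈ 939.18*I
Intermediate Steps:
n = 8640 (n = -(-32*20)*108/8 = -(-80)*108 = -1/8*(-69120) = 8640)
w(z) = sqrt(2)*sqrt(z) (w(z) = sqrt(2*z) = sqrt(2)*sqrt(z))
W = -889212 (W = -889149 - 63 = -889212)
sqrt((E(w(-38), -1492) + n) + W) = sqrt((-1492 + 8640) - 889212) = sqrt(7148 - 889212) = sqrt(-882064) = 4*I*sqrt(55129)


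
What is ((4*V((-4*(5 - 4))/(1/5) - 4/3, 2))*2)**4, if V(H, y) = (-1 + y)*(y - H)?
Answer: 98344960000/81 ≈ 1.2141e+9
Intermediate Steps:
((4*V((-4*(5 - 4))/(1/5) - 4/3, 2))*2)**4 = ((4*(((-4*(5 - 4))/(1/5) - 4/3) + 2**2 - 1*2 - 1*((-4*(5 - 4))/(1/5) - 4/3)*2))*2)**4 = ((4*(((-4*1)/(1/5) - 4*1/3) + 4 - 2 - 1*((-4*1)/(1/5) - 4*1/3)*2))*2)**4 = ((4*((-4*5 - 4/3) + 4 - 2 - 1*(-4*5 - 4/3)*2))*2)**4 = ((4*((-20 - 4/3) + 4 - 2 - 1*(-20 - 4/3)*2))*2)**4 = ((4*(-64/3 + 4 - 2 - 1*(-64/3)*2))*2)**4 = ((4*(-64/3 + 4 - 2 + 128/3))*2)**4 = ((4*(70/3))*2)**4 = ((280/3)*2)**4 = (560/3)**4 = 98344960000/81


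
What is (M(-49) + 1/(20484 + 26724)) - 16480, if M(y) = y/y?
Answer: -777940631/47208 ≈ -16479.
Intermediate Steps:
M(y) = 1
(M(-49) + 1/(20484 + 26724)) - 16480 = (1 + 1/(20484 + 26724)) - 16480 = (1 + 1/47208) - 16480 = 47209/47208 - 16480 = -777940631/47208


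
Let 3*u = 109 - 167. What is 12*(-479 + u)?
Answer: -5980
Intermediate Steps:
u = -58/3 (u = (109 - 167)/3 = (1/3)*(-58) = -58/3 ≈ -19.333)
12*(-479 + u) = 12*(-479 - 58/3) = 12*(-1495/3) = -5980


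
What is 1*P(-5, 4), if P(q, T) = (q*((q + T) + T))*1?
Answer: -15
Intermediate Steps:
P(q, T) = q*(q + 2*T) (P(q, T) = (q*((T + q) + T))*1 = (q*(q + 2*T))*1 = q*(q + 2*T))
1*P(-5, 4) = 1*(-5*(-5 + 2*4)) = 1*(-5*(-5 + 8)) = 1*(-5*3) = 1*(-15) = -15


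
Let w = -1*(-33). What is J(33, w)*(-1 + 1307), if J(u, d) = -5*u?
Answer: -215490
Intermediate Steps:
w = 33
J(33, w)*(-1 + 1307) = (-5*33)*(-1 + 1307) = -165*1306 = -215490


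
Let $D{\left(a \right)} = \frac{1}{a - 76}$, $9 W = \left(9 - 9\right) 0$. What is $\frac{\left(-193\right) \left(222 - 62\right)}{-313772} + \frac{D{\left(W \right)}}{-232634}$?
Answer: $\frac{136491098923}{1386886673512} \approx 0.098415$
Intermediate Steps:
$W = 0$ ($W = \frac{\left(9 - 9\right) 0}{9} = \frac{0 \cdot 0}{9} = \frac{1}{9} \cdot 0 = 0$)
$D{\left(a \right)} = \frac{1}{-76 + a}$
$\frac{\left(-193\right) \left(222 - 62\right)}{-313772} + \frac{D{\left(W \right)}}{-232634} = \frac{\left(-193\right) \left(222 - 62\right)}{-313772} + \frac{1}{\left(-76 + 0\right) \left(-232634\right)} = \left(-193\right) 160 \left(- \frac{1}{313772}\right) + \frac{1}{-76} \left(- \frac{1}{232634}\right) = \left(-30880\right) \left(- \frac{1}{313772}\right) - - \frac{1}{17680184} = \frac{7720}{78443} + \frac{1}{17680184} = \frac{136491098923}{1386886673512}$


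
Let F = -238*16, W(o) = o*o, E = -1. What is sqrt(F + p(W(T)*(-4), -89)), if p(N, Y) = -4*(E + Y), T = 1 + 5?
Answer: 2*I*sqrt(862) ≈ 58.72*I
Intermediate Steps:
T = 6
W(o) = o**2
F = -3808
p(N, Y) = 4 - 4*Y (p(N, Y) = -4*(-1 + Y) = 4 - 4*Y)
sqrt(F + p(W(T)*(-4), -89)) = sqrt(-3808 + (4 - 4*(-89))) = sqrt(-3808 + (4 + 356)) = sqrt(-3808 + 360) = sqrt(-3448) = 2*I*sqrt(862)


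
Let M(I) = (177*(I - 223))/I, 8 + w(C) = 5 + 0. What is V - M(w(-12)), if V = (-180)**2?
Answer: 19066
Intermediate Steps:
w(C) = -3 (w(C) = -8 + (5 + 0) = -8 + 5 = -3)
M(I) = (-39471 + 177*I)/I (M(I) = (177*(-223 + I))/I = (-39471 + 177*I)/I)
V = 32400
V - M(w(-12)) = 32400 - (177 - 39471/(-3)) = 32400 - (177 - 39471*(-1/3)) = 32400 - (177 + 13157) = 32400 - 1*13334 = 32400 - 13334 = 19066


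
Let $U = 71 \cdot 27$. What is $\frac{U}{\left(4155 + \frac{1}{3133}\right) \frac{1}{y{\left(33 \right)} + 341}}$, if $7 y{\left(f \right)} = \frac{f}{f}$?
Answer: $\frac{3585558717}{22780828} \approx 157.39$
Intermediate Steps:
$y{\left(f \right)} = \frac{1}{7}$ ($y{\left(f \right)} = \frac{f \frac{1}{f}}{7} = \frac{1}{7} \cdot 1 = \frac{1}{7}$)
$U = 1917$
$\frac{U}{\left(4155 + \frac{1}{3133}\right) \frac{1}{y{\left(33 \right)} + 341}} = \frac{1917}{\left(4155 + \frac{1}{3133}\right) \frac{1}{\frac{1}{7} + 341}} = \frac{1917}{\left(4155 + \frac{1}{3133}\right) \frac{1}{\frac{2388}{7}}} = \frac{1917}{\frac{13017616}{3133} \cdot \frac{7}{2388}} = \frac{1917}{\frac{22780828}{1870401}} = 1917 \cdot \frac{1870401}{22780828} = \frac{3585558717}{22780828}$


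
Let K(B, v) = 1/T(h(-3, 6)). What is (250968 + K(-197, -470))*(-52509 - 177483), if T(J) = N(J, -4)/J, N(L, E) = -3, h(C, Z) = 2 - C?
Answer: -57720248936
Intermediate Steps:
T(J) = -3/J
K(B, v) = -5/3 (K(B, v) = 1/(-3/(2 - 1*(-3))) = 1/(-3/(2 + 3)) = 1/(-3/5) = -5/3)
(250968 + K(-197, -470))*(-52509 - 177483) = (250968 - 5/3)*(-52509 - 177483) = (752899/3)*(-229992) = -57720248936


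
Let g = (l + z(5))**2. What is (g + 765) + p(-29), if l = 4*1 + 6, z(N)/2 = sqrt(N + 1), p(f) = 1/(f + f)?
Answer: 51561/58 + 40*sqrt(6) ≈ 986.96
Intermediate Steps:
p(f) = 1/(2*f)
z(N) = 2*sqrt(1 + N) (z(N) = 2*sqrt(N + 1) = 2*sqrt(1 + N))
l = 10 (l = 4 + 6 = 10)
g = (10 + 2*sqrt(6))**2 (g = (10 + 2*sqrt(1 + 5))**2 = (10 + 2*sqrt(6))**2 ≈ 221.98)
(g + 765) + p(-29) = ((124 + 40*sqrt(6)) + 765) + (1/2)/(-29) = (889 + 40*sqrt(6)) + (1/2)*(-1/29) = (889 + 40*sqrt(6)) - 1/58 = 51561/58 + 40*sqrt(6)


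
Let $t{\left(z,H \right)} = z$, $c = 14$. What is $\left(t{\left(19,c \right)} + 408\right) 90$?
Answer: $38430$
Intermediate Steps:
$\left(t{\left(19,c \right)} + 408\right) 90 = \left(19 + 408\right) 90 = 427 \cdot 90 = 38430$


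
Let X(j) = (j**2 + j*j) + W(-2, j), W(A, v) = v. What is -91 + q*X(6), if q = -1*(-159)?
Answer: 12311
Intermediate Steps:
q = 159
X(j) = j + 2*j**2 (X(j) = (j**2 + j*j) + j = (j**2 + j**2) + j = 2*j**2 + j = j + 2*j**2)
-91 + q*X(6) = -91 + 159*(6*(1 + 2*6)) = -91 + 159*(6*(1 + 12)) = -91 + 159*(6*13) = -91 + 159*78 = -91 + 12402 = 12311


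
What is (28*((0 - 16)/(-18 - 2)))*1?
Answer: 112/5 ≈ 22.400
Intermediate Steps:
(28*((0 - 16)/(-18 - 2)))*1 = (28*(-16/(-20)))*1 = (28*(-16*(-1/20)))*1 = (28*(⅘))*1 = (112/5)*1 = 112/5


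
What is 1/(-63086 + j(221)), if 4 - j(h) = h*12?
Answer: -1/65734 ≈ -1.5213e-5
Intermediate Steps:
j(h) = 4 - 12*h (j(h) = 4 - h*12 = 4 - 12*h)
1/(-63086 + j(221)) = 1/(-63086 + (4 - 12*221)) = 1/(-63086 + (4 - 2652)) = 1/(-63086 - 2648) = 1/(-65734) = -1/65734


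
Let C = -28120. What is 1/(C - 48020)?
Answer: -1/76140 ≈ -1.3134e-5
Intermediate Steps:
1/(C - 48020) = 1/(-28120 - 48020) = 1/(-76140) = -1/76140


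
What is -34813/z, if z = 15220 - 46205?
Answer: 34813/30985 ≈ 1.1235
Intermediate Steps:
z = -30985
-34813/z = -34813/(-30985) = -34813*(-1/30985) = 34813/30985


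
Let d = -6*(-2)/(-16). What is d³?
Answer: -27/64 ≈ -0.42188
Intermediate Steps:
d = -¾ (d = 12*(-1/16) = -¾ ≈ -0.75000)
d³ = (-¾)³ = -27/64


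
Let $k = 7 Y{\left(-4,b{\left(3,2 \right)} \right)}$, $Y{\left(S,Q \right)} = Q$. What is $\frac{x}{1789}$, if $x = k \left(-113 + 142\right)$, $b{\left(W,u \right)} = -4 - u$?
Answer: $- \frac{1218}{1789} \approx -0.68083$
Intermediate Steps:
$k = -42$ ($k = 7 \left(-4 - 2\right) = 7 \left(-6\right) = -42$)
$x = -1218$ ($x = - 42 \left(-113 + 142\right) = \left(-42\right) 29 = -1218$)
$\frac{x}{1789} = - \frac{1218}{1789}$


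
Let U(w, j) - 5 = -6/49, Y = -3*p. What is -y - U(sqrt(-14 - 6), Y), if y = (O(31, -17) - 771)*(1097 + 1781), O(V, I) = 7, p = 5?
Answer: 107740569/49 ≈ 2.1988e+6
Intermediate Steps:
Y = -15 (Y = -3*5 = -15)
y = -2198792 (y = (7 - 771)*(1097 + 1781) = -764*2878 = -2198792)
U(w, j) = 239/49 (U(w, j) = 5 - 6/49 = 239/49)
-y - U(sqrt(-14 - 6), Y) = -1*(-2198792) - 1*239/49 = 2198792 - 239/49 = 107740569/49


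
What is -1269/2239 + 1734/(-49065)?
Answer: -22048637/36618845 ≈ -0.60211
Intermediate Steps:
-1269/2239 + 1734/(-49065) = -1269*1/2239 + 1734*(-1/49065) = -1269/2239 - 578/16355 = -22048637/36618845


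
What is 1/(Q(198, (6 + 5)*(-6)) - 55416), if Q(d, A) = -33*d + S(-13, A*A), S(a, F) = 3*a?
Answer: -1/61989 ≈ -1.6132e-5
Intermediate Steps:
Q(d, A) = -39 - 33*d (Q(d, A) = -33*d + 3*(-13) = -33*d - 39 = -39 - 33*d)
1/(Q(198, (6 + 5)*(-6)) - 55416) = 1/((-39 - 33*198) - 55416) = 1/((-39 - 6534) - 55416) = 1/(-6573 - 55416) = 1/(-61989) = -1/61989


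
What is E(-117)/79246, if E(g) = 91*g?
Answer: -10647/79246 ≈ -0.13435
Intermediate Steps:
E(-117)/79246 = (91*(-117))/79246 = -10647*1/79246 = -10647/79246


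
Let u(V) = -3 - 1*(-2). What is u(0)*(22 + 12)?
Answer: -34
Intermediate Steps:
u(V) = -1 (u(V) = -3 + 2 = -1)
u(0)*(22 + 12) = -(22 + 12) = -1*34 = -34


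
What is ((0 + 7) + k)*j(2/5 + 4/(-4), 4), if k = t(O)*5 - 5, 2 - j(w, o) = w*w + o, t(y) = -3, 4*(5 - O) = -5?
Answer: 767/25 ≈ 30.680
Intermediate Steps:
O = 25/4 (O = 5 - 1/4*(-5) = 5 + 5/4 = 25/4 ≈ 6.2500)
j(w, o) = 2 - o - w**2 (j(w, o) = 2 - (w*w + o) = 2 - (w**2 + o) = 2 - (o + w**2) = 2 + (-o - w**2) = 2 - o - w**2)
k = -20 (k = -3*5 - 5 = -15 - 5 = -20)
((0 + 7) + k)*j(2/5 + 4/(-4), 4) = ((0 + 7) - 20)*(2 - 1*4 - (2/5 + 4/(-4))**2) = (7 - 20)*(2 - 4 - (2*(1/5) + 4*(-1/4))**2) = -13*(2 - 4 - (2/5 - 1)**2) = -13*(2 - 4 - (-3/5)**2) = -13*(2 - 4 - 1*9/25) = -13*(2 - 4 - 9/25) = -13*(-59/25) = 767/25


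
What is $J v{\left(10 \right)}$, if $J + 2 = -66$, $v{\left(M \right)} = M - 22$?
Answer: $816$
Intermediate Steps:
$v{\left(M \right)} = -22 + M$
$J = -68$ ($J = -2 - 66 = -68$)
$J v{\left(10 \right)} = - 68 \left(-22 + 10\right) = \left(-68\right) \left(-12\right) = 816$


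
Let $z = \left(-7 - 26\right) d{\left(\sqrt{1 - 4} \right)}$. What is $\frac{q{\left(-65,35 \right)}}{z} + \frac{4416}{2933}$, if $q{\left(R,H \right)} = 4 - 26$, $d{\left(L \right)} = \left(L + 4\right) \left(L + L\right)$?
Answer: $\frac{248779}{167181} - \frac{4 i \sqrt{3}}{171} \approx 1.4881 - 0.040516 i$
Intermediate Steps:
$d{\left(L \right)} = 2 L \left(4 + L\right)$ ($d{\left(L \right)} = \left(4 + L\right) 2 L = 2 L \left(4 + L\right)$)
$z = - 66 i \sqrt{3} \left(4 + i \sqrt{3}\right)$ ($z = \left(-7 - 26\right) 2 \sqrt{1 - 4} \left(4 + \sqrt{1 - 4}\right) = - 33 \cdot 2 \sqrt{-3} \left(4 + \sqrt{-3}\right) = - 33 \cdot 2 i \sqrt{3} \left(4 + i \sqrt{3}\right) = - 66 i \sqrt{3} \left(4 + i \sqrt{3}\right) \approx 198.0 - 457.26 i$)
$q{\left(R,H \right)} = -22$ ($q{\left(R,H \right)} = 4 - 26 = -22$)
$\frac{q{\left(-65,35 \right)}}{z} + \frac{4416}{2933} = - \frac{22}{198 - 264 i \sqrt{3}} + \frac{4416}{2933} = \frac{4416}{2933} - \frac{22}{198 - 264 i \sqrt{3}}$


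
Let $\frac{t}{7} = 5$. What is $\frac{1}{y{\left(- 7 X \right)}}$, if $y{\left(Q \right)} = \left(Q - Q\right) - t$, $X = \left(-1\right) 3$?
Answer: $- \frac{1}{35} \approx -0.028571$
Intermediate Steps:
$t = 35$ ($t = 7 \cdot 5 = 35$)
$X = -3$
$y{\left(Q \right)} = -35$ ($y{\left(Q \right)} = \left(Q - Q\right) - 35 = 0 - 35 = -35$)
$\frac{1}{y{\left(- 7 X \right)}} = \frac{1}{-35} = - \frac{1}{35}$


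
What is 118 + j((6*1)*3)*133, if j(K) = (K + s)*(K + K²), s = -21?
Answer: -136340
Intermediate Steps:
j(K) = (-21 + K)*(K + K²) (j(K) = (K - 21)*(K + K²) = (-21 + K)*(K + K²))
118 + j((6*1)*3)*133 = 118 + (((6*1)*3)*(-21 + ((6*1)*3)² - 20*6*1*3))*133 = 118 + ((6*3)*(-21 + (6*3)² - 120*3))*133 = 118 + (18*(-21 + 18² - 20*18))*133 = 118 + (18*(-21 + 324 - 360))*133 = 118 + (18*(-57))*133 = 118 - 1026*133 = 118 - 136458 = -136340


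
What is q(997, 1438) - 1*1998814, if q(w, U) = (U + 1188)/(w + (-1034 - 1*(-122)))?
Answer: -169896564/85 ≈ -1.9988e+6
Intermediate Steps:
q(w, U) = (1188 + U)/(-912 + w) (q(w, U) = (1188 + U)/(w + (-1034 + 122)) = (1188 + U)/(w - 912) = (1188 + U)/(-912 + w))
q(997, 1438) - 1*1998814 = (1188 + 1438)/(-912 + 997) - 1*1998814 = 2626/85 - 1998814 = -169896564/85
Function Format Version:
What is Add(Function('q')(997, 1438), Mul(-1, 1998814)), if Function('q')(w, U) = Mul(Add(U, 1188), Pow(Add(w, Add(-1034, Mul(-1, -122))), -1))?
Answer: Rational(-169896564, 85) ≈ -1.9988e+6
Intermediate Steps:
Function('q')(w, U) = Mul(Pow(Add(-912, w), -1), Add(1188, U)) (Function('q')(w, U) = Mul(Add(1188, U), Pow(Add(w, Add(-1034, 122)), -1)) = Mul(Add(1188, U), Pow(Add(w, -912), -1)) = Mul(Add(1188, U), Pow(Add(-912, w), -1)) = Mul(Pow(Add(-912, w), -1), Add(1188, U)))
Add(Function('q')(997, 1438), Mul(-1, 1998814)) = Add(Mul(Pow(Add(-912, 997), -1), Add(1188, 1438)), Mul(-1, 1998814)) = Add(Mul(Pow(85, -1), 2626), -1998814) = Add(Mul(Rational(1, 85), 2626), -1998814) = Add(Rational(2626, 85), -1998814) = Rational(-169896564, 85)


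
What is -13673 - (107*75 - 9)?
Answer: -21689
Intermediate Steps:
-13673 - (107*75 - 9) = -13673 - (8025 - 9) = -13673 - 1*8016 = -13673 - 8016 = -21689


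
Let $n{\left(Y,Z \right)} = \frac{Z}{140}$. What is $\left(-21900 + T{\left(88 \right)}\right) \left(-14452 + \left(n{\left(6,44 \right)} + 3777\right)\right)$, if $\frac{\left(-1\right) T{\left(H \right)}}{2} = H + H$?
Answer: $\frac{8313658728}{35} \approx 2.3753 \cdot 10^{8}$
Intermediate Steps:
$n{\left(Y,Z \right)} = \frac{Z}{140}$ ($n{\left(Y,Z \right)} = Z \frac{1}{140} = \frac{Z}{140}$)
$T{\left(H \right)} = - 4 H$ ($T{\left(H \right)} = - 2 \left(H + H\right) = - 2 \cdot 2 H = - 4 H$)
$\left(-21900 + T{\left(88 \right)}\right) \left(-14452 + \left(n{\left(6,44 \right)} + 3777\right)\right) = \left(-21900 - 352\right) \left(-14452 + \left(\frac{1}{140} \cdot 44 + 3777\right)\right) = \left(-21900 - 352\right) \left(-14452 + \left(\frac{11}{35} + 3777\right)\right) = - 22252 \left(-14452 + \frac{132206}{35}\right) = \left(-22252\right) \left(- \frac{373614}{35}\right) = \frac{8313658728}{35}$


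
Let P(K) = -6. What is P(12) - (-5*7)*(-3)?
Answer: -111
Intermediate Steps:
P(12) - (-5*7)*(-3) = -6 - (-5*7)*(-3) = -6 - (-35)*(-3) = -6 - 1*105 = -6 - 105 = -111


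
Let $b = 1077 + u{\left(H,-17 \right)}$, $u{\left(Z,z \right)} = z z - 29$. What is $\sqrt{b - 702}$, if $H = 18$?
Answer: $\sqrt{635} \approx 25.199$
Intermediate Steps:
$u{\left(Z,z \right)} = -29 + z^{2}$ ($u{\left(Z,z \right)} = z^{2} - 29 = -29 + z^{2}$)
$b = 1337$ ($b = 1077 - \left(29 - \left(-17\right)^{2}\right) = 1077 + \left(-29 + 289\right) = 1077 + 260 = 1337$)
$\sqrt{b - 702} = \sqrt{1337 - 702} = \sqrt{635}$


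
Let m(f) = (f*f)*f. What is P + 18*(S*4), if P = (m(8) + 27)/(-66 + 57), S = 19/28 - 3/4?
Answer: -4097/63 ≈ -65.032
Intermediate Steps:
S = -1/14 (S = 19*(1/28) - 3*¼ = 19/28 - ¾ = -1/14 ≈ -0.071429)
m(f) = f³ (m(f) = f²*f = f³)
P = -539/9 (P = (8³ + 27)/(-66 + 57) = (512 + 27)/(-9) = 539*(-⅑) = -539/9 ≈ -59.889)
P + 18*(S*4) = -539/9 + 18*(-1/14*4) = -539/9 + 18*(-2/7) = -539/9 - 36/7 = -4097/63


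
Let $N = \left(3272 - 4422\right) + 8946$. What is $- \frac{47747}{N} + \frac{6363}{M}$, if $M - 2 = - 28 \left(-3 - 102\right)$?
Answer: $- \frac{45432863}{11467916} \approx -3.9617$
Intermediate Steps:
$N = 7796$ ($N = -1150 + 8946 = 7796$)
$M = 2942$ ($M = 2 - 28 \left(-3 - 102\right) = 2 - -2940 = 2 + 2940 = 2942$)
$- \frac{47747}{N} + \frac{6363}{M} = - \frac{47747}{7796} + \frac{6363}{2942} = - \frac{45432863}{11467916}$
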